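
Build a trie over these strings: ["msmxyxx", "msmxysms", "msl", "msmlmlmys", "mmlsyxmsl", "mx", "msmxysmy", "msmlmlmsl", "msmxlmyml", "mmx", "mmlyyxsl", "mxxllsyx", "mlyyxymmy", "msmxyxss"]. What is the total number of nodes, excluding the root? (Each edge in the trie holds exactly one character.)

Count nodes per top-level branch (shared prefixes stored once):
  'm'-branch (mlyyxymmy, mmlsyxmsl, mmlyyxsl, mmx, msl, msmlmlmsl, msmlmlmys, msmxlmyml, msmxysms, msmxysmy, msmxyxss, msmxyxx, mx, mxxllsyx): 56 nodes
Sum: 56

56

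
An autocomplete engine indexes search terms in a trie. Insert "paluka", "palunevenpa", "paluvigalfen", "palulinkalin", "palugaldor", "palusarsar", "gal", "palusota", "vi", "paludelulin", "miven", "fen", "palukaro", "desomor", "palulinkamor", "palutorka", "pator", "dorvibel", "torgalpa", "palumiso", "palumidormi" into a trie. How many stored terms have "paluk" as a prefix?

Traverse to the node for "paluk", then collect every word in that subtree.
Matches: "paluka", "palukaro"
Count: 2

2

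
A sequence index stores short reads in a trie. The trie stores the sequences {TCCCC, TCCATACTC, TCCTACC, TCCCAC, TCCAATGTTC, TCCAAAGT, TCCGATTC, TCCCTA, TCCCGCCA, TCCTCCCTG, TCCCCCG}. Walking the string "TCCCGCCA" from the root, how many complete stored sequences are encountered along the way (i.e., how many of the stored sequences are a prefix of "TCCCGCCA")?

Walk "TCCCGCCA" from the root; an end-of-word marker is hit whenever a stored word is a prefix of "TCCCGCCA".
Prefixes of the query that are stored words: "TCCCGCCA"
Count: 1

1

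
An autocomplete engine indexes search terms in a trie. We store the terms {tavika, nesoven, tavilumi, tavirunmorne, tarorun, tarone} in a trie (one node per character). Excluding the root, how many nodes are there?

32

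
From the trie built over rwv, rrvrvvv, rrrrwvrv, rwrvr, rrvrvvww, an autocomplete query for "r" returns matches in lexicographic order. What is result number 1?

rrrrwvrv

Words with prefix "r", in lexicographic order: "rrrrwvrv", "rrvrvvv", "rrvrvvww", "rwrvr", "rwv"
Position 1: rrrrwvrv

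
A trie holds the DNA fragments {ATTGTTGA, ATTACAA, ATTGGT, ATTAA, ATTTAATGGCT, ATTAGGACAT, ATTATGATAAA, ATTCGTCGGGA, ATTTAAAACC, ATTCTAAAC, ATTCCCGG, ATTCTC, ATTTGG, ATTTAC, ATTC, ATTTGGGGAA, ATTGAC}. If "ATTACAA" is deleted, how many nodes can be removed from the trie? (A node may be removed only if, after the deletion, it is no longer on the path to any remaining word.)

3

After clearing the end-marker at "ATTACAA", prune upward until reaching a node still needed by another word.
The suffix "CAA" (3 nodes) is used only by "ATTACAA"; the node for "ATTA" still has the child "A", so pruning stops there.
Nodes removed: 3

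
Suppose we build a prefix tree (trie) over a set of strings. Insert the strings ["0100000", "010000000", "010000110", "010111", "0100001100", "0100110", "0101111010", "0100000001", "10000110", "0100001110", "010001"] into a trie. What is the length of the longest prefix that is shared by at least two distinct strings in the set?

9

The deepest shared node is where two words last agree before diverging.
"010000000" and "0100000001" agree on "010000000" (9 characters) before diverging; nothing deeper is shared.
Longest shared-prefix length: 9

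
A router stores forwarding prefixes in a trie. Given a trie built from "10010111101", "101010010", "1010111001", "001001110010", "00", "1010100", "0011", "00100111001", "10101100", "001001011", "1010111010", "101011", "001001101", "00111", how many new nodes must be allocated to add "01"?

"0" is already a path in the trie; the remaining "1" must be added.
Each of the 1 remaining characters creates one node.

1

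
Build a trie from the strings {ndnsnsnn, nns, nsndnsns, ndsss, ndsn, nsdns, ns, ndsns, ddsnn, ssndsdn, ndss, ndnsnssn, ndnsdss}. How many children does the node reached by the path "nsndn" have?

1

Follow the path "nsndn" to its node, then look at its outgoing edges.
Characters that immediately follow "nsndn" among the stored strings: {s}.
That node has 1 child edge.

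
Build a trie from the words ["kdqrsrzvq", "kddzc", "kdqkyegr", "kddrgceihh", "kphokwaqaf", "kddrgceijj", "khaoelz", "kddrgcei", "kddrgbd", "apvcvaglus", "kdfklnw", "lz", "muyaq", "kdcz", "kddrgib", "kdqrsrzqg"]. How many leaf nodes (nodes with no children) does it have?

15

Leaves are exactly the stored words that no other stored word extends.
Those words: "apvcvaglus", "kdcz", "kddrgbd", "kddrgceihh", "kddrgceijj", "kddrgib", "kddzc", "kdfklnw", "kdqkyegr", "kdqrsrzqg", "kdqrsrzvq", "khaoelz", "kphokwaqaf", "lz", "muyaq"
Leaf count: 15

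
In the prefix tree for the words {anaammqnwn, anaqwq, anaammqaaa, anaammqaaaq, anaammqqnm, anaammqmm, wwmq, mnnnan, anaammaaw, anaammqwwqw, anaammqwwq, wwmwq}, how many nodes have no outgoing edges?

10

Leaves are exactly the stored words that no other stored word extends.
Those words: "anaammaaw", "anaammqaaaq", "anaammqmm", "anaammqnwn", "anaammqqnm", "anaammqwwqw", "anaqwq", "mnnnan", "wwmq", "wwmwq"
Leaf count: 10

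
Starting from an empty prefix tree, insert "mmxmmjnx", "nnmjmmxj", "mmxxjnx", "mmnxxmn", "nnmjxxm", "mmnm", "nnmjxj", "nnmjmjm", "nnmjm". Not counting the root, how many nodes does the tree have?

32

Insert word by word; a character creates a node only if that edge doesn't already exist:
  "mmxmmjnx" → 8 new (m, m, x, m, m, j, n, x)
  "nnmjmmxj" → 8 new (n, n, m, j, m, m, x, j)
  "mmxxjnx" → prefix "mmx" already present; 4 new (x, j, n, x)
  "mmnxxmn" → prefix "mm" already present; 5 new (n, x, x, m, n)
  "nnmjxxm" → prefix "nnmj" already present; 3 new (x, x, m)
  "mmnm" → prefix "mmn" already present; 1 new (m)
  "nnmjxj" → prefix "nnmjx" already present; 1 new (j)
  "nnmjmjm" → prefix "nnmjm" already present; 2 new (j, m)
  "nnmjm" → prefix "nnmjm" already present; 0 new (none)
Total nodes = 8 + 8 + 4 + 5 + 3 + 1 + 1 + 2 + 0 = 32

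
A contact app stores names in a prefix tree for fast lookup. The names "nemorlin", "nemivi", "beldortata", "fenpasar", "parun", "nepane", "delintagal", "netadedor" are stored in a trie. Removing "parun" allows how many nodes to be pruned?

5

After clearing the end-marker at "parun", prune upward until reaching a node still needed by another word.
No other word shares any prefix with "parun", so all 5 of its nodes go.
Nodes removed: 5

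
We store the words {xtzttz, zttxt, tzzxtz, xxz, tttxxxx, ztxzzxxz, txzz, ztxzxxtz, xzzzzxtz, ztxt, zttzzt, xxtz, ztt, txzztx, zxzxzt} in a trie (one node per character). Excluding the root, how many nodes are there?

58

Count nodes per top-level branch (shared prefixes stored once):
  't'-branch (tttxxxx, txzz, txzztx, tzzxtz): 17 nodes
  'x'-branch (xtzttz, xxtz, xxz, xzzzzxtz): 17 nodes
  'z'-branch (ztt, zttxt, zttzzt, ztxt, ztxzxxtz, ztxzzxxz, zxzxzt): 24 nodes
Sum: 58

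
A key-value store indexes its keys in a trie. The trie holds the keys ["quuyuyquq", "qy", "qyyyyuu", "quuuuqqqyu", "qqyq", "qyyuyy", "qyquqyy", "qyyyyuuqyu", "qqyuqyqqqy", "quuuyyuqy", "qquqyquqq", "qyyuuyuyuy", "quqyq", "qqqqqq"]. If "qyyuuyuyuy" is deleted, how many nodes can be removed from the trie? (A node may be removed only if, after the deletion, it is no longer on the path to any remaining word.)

6

Walk "qyyuuyuyuy" from the leaf back toward the root, removing each node that no remaining word uses.
The suffix "uyuyuy" (6 nodes) is used only by "qyyuuyuyuy"; the node for "qyyu" still has the child "y", so pruning stops there.
Nodes removed: 6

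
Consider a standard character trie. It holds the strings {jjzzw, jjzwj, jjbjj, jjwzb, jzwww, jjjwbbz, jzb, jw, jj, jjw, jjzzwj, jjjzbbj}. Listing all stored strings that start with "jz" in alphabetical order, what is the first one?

Filter for "jz…" and sort: "jzb", "jzwww"
Position 1: jzb

jzb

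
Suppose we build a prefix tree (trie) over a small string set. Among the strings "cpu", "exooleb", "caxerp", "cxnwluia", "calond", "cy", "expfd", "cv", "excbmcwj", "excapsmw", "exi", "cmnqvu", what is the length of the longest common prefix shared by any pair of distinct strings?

Equivalently: take the maximum, over all pairs, of their longest common prefix length.
e.g. "excapsmw" and "excbmcwj" share the prefix "exc" of length 3; no pair shares a longer one.
Longest shared-prefix length: 3

3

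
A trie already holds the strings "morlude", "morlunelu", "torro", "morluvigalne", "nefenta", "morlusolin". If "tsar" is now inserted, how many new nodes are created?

3

Walking "tsar" from the root, the first 1 characters ("t") follow existing edges; "s" is the first miss.
Each of the 3 remaining characters creates one node.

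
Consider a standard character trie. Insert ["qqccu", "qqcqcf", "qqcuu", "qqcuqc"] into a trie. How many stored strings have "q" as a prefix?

Walk to "q"; the words in its subtree are exactly those with that prefix.
Matches: "qqccu", "qqcqcf", "qqcuqc", "qqcuu"
Count: 4

4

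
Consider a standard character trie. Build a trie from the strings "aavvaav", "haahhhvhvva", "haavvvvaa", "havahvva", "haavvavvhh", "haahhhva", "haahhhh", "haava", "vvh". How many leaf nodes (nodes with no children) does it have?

9

A leaf is a node with no children — equivalently, the end of a word that is not a proper prefix of any other stored word.
Those words: "aavvaav", "haahhhh", "haahhhva", "haahhhvhvva", "haava", "haavvavvhh", "haavvvvaa", "havahvva", "vvh"
Leaf count: 9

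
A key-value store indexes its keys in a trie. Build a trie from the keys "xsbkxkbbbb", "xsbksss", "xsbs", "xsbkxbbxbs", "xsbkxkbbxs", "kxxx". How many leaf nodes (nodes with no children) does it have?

6

A leaf is a node with no children — equivalently, the end of a word that is not a proper prefix of any other stored word.
Those words: "kxxx", "xsbksss", "xsbkxbbxbs", "xsbkxkbbbb", "xsbkxkbbxs", "xsbs"
Leaf count: 6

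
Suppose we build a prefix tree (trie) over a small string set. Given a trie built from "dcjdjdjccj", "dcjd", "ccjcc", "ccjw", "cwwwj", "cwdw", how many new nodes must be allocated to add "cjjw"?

3

"c" is already a path in the trie; the remaining "jjw" must be added.
Each of the 3 remaining characters creates one node.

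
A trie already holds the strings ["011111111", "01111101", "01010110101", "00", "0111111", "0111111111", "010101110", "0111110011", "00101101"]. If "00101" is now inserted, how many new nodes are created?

Every character of "00101" already lies on an existing path (it is a prefix of some stored word).
No new nodes are needed: 0.

0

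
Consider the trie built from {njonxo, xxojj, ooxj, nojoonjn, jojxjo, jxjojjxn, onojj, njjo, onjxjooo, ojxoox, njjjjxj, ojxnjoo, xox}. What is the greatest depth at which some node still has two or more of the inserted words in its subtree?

3

The deepest shared node is where two words last agree before diverging.
"njjjjxj" and "njjo" agree on "njj" (3 characters) before diverging; nothing deeper is shared.
Longest shared-prefix length: 3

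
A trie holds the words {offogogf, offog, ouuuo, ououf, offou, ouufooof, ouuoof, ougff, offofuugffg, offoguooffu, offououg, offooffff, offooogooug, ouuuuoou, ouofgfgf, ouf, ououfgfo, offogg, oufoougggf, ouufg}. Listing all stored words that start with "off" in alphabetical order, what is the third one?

offogg

Words with prefix "off", in lexicographic order: "offofuugffg", "offog", "offogg", "offogogf", "offoguooffu", "offooffff", "offooogooug", "offou", "offououg"
The 3rd is offogg.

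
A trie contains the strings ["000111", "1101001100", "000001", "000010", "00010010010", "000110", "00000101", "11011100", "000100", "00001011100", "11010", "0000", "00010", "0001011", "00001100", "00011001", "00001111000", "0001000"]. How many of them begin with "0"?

15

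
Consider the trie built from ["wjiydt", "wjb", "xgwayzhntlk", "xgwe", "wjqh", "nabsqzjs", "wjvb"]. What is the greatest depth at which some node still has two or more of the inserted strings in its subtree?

Look for the deepest trie node that still has at least two words in its subtree.
"xgwayzhntlk" and "xgwe" agree on "xgw" (3 characters) before diverging; nothing deeper is shared.
Longest shared-prefix length: 3

3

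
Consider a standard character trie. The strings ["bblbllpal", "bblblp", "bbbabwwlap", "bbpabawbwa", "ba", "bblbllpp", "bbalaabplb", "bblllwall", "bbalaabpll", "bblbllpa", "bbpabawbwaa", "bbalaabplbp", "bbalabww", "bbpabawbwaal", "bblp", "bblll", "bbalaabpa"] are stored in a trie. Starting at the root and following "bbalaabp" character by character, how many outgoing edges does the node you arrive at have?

2

Follow the path "bbalaabp" to its node, then look at its outgoing edges.
Characters that immediately follow "bbalaabp" among the stored strings: {a, l}.
That node has 2 child edges.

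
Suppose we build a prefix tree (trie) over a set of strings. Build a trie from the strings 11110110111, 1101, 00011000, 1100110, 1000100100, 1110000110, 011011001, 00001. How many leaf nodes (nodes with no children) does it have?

A leaf is a node with no children — equivalently, the end of a word that is not a proper prefix of any other stored word.
Those words: "00001", "00011000", "011011001", "1000100100", "1100110", "1101", "1110000110", "11110110111"
Leaf count: 8

8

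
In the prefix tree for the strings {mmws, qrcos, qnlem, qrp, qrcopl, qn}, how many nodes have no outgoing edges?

Leaves are exactly the stored words that no other stored word extends.
Those words: "mmws", "qnlem", "qrcopl", "qrcos", "qrp"
Leaf count: 5

5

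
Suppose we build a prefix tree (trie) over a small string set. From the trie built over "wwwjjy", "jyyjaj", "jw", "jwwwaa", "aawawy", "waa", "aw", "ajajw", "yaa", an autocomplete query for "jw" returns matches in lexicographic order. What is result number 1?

jw

Filter for "jw…" and sort: "jw", "jwwwaa"
The 1st is jw.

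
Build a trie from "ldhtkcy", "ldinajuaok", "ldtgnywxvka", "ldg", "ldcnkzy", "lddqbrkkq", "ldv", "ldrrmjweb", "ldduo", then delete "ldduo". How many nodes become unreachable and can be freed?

Walk "ldduo" from the leaf back toward the root, removing each node that no remaining word uses.
The suffix "uo" (2 nodes) is used only by "ldduo"; the node for "ldd" still has the child "q", so pruning stops there.
Nodes removed: 2

2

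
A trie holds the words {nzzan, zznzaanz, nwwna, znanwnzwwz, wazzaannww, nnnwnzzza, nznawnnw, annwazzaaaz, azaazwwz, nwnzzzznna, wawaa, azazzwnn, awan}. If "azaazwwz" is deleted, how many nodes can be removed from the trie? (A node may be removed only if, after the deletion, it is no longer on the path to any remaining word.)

5

A node on "azaazwwz"'s path can go only if nothing else ends at it or branches off below it.
The suffix "azwwz" (5 nodes) is used only by "azaazwwz"; the node for "aza" still has the child "z", so pruning stops there.
Nodes removed: 5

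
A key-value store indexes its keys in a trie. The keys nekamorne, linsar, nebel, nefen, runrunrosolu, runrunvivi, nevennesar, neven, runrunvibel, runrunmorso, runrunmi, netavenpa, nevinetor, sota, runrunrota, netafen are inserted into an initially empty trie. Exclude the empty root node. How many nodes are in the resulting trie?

Insert word by word; a character creates a node only if that edge doesn't already exist:
  "nekamorne" → 9 new (n, e, k, a, m, o, r, n, e)
  "linsar" → 6 new (l, i, n, s, a, r)
  "nebel" → prefix "ne" already present; 3 new (b, e, l)
  "nefen" → prefix "ne" already present; 3 new (f, e, n)
  "runrunrosolu" → 12 new (r, u, n, r, u, n, r, o, s, o, l, u)
  "runrunvivi" → prefix "runrun" already present; 4 new (v, i, v, i)
  "nevennesar" → prefix "ne" already present; 8 new (v, e, n, n, e, s, a, r)
  "neven" → prefix "neven" already present; 0 new (none)
  "runrunvibel" → prefix "runrunvi" already present; 3 new (b, e, l)
  "runrunmorso" → prefix "runrun" already present; 5 new (m, o, r, s, o)
  "runrunmi" → prefix "runrunm" already present; 1 new (i)
  "netavenpa" → prefix "ne" already present; 7 new (t, a, v, e, n, p, a)
  "nevinetor" → prefix "nev" already present; 6 new (i, n, e, t, o, r)
  "sota" → 4 new (s, o, t, a)
  "runrunrota" → prefix "runrunro" already present; 2 new (t, a)
  "netafen" → prefix "neta" already present; 3 new (f, e, n)
Total nodes = 9 + 6 + 3 + 3 + 12 + 4 + 8 + 0 + 3 + 5 + 1 + 7 + 6 + 4 + 2 + 3 = 76

76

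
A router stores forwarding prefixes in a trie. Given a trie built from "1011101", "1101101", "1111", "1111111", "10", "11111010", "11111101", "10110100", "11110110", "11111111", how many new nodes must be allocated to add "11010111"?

4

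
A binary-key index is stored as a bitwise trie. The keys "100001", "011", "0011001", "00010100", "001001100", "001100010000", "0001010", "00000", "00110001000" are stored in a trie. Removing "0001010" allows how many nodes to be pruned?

A node on "0001010"'s path can go only if nothing else ends at it or branches off below it.
Every node on "0001010" is still needed (e.g. by "00010100"), so nothing is freed.
Nodes removed: 0

0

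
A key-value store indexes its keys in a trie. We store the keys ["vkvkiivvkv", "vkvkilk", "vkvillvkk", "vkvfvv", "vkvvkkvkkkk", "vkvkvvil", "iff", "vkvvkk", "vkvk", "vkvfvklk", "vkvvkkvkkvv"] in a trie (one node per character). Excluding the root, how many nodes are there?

41

For each word, the new-node count is its length minus the longest prefix already in the trie:
  "vkvkiivvkv" → 10 new (v, k, v, k, i, i, v, v, k, v)
  "vkvkilk" → prefix "vkvki" already present; 2 new (l, k)
  "vkvillvkk" → prefix "vkv" already present; 6 new (i, l, l, v, k, k)
  "vkvfvv" → prefix "vkv" already present; 3 new (f, v, v)
  "vkvvkkvkkkk" → prefix "vkv" already present; 8 new (v, k, k, v, k, k, k, k)
  "vkvkvvil" → prefix "vkvk" already present; 4 new (v, v, i, l)
  "iff" → 3 new (i, f, f)
  "vkvvkk" → prefix "vkvvkk" already present; 0 new (none)
  "vkvk" → prefix "vkvk" already present; 0 new (none)
  "vkvfvklk" → prefix "vkvfv" already present; 3 new (k, l, k)
  "vkvvkkvkkvv" → prefix "vkvvkkvkk" already present; 2 new (v, v)
Total nodes = 10 + 2 + 6 + 3 + 8 + 4 + 3 + 0 + 0 + 3 + 2 = 41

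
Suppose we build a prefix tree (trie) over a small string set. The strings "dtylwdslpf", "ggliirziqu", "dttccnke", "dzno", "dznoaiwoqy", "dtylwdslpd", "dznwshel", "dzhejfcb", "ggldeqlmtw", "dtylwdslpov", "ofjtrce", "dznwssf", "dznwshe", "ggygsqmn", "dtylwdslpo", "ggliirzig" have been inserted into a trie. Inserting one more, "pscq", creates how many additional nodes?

"pscq" shares no prefix with any stored word, so all 4 characters open new nodes.
4 − 0 = 4 new nodes.

4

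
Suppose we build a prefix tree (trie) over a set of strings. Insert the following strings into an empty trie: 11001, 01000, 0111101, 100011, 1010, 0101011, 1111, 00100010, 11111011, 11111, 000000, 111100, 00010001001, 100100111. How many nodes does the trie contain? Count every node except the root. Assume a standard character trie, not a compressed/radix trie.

59

For each word, the new-node count is its length minus the longest prefix already in the trie:
  "11001" → 5 new (1, 1, 0, 0, 1)
  "01000" → 5 new (0, 1, 0, 0, 0)
  "0111101" → prefix "01" already present; 5 new (1, 1, 1, 0, 1)
  "100011" → prefix "1" already present; 5 new (0, 0, 0, 1, 1)
  "1010" → prefix "10" already present; 2 new (1, 0)
  "0101011" → prefix "010" already present; 4 new (1, 0, 1, 1)
  "1111" → prefix "11" already present; 2 new (1, 1)
  "00100010" → prefix "0" already present; 7 new (0, 1, 0, 0, 0, 1, 0)
  "11111011" → prefix "1111" already present; 4 new (1, 0, 1, 1)
  "11111" → prefix "11111" already present; 0 new (none)
  "000000" → prefix "00" already present; 4 new (0, 0, 0, 0)
  "111100" → prefix "1111" already present; 2 new (0, 0)
  "00010001001" → prefix "000" already present; 8 new (1, 0, 0, 0, 1, 0, 0, 1)
  "100100111" → prefix "100" already present; 6 new (1, 0, 0, 1, 1, 1)
Total nodes = 5 + 5 + 5 + 5 + 2 + 4 + 2 + 7 + 4 + 0 + 4 + 2 + 8 + 6 = 59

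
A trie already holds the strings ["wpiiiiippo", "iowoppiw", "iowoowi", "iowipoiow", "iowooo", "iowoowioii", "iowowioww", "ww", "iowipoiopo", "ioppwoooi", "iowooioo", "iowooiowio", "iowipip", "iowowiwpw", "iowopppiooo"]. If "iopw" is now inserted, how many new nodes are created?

"iop" is already a path in the trie; the remaining "w" must be added.
New nodes needed: |"iopw"| − 3 = 4 − 3 = 1.

1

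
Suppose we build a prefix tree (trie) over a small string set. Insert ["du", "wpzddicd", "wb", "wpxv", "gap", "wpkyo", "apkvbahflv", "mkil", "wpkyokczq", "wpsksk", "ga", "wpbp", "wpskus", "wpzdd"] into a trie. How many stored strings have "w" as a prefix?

9

Filter for entries beginning with "w":
Words under "w": wb, wpbp, wpkyo, wpkyokczq, wpsksk, wpskus, wpxv, wpzdd, wpzddicd
Count: 9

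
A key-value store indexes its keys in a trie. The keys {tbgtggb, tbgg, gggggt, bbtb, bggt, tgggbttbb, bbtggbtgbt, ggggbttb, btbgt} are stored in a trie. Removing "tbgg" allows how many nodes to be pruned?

A node on "tbgg"'s path can go only if nothing else ends at it or branches off below it.
The suffix "g" (1 node) is used only by "tbgg"; the node for "tbg" still has the child "t", so pruning stops there.
Nodes removed: 1

1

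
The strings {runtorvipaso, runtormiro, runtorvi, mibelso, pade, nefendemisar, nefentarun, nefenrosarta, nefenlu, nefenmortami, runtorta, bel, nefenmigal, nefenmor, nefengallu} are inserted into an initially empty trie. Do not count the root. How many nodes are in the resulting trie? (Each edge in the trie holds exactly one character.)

74

For each word, the new-node count is its length minus the longest prefix already in the trie:
  "runtorvipaso" → 12 new (r, u, n, t, o, r, v, i, p, a, s, o)
  "runtormiro" → prefix "runtor" already present; 4 new (m, i, r, o)
  "runtorvi" → prefix "runtorvi" already present; 0 new (none)
  "mibelso" → 7 new (m, i, b, e, l, s, o)
  "pade" → 4 new (p, a, d, e)
  "nefendemisar" → 12 new (n, e, f, e, n, d, e, m, i, s, a, r)
  "nefentarun" → prefix "nefen" already present; 5 new (t, a, r, u, n)
  "nefenrosarta" → prefix "nefen" already present; 7 new (r, o, s, a, r, t, a)
  "nefenlu" → prefix "nefen" already present; 2 new (l, u)
  "nefenmortami" → prefix "nefen" already present; 7 new (m, o, r, t, a, m, i)
  "runtorta" → prefix "runtor" already present; 2 new (t, a)
  "bel" → 3 new (b, e, l)
  "nefenmigal" → prefix "nefenm" already present; 4 new (i, g, a, l)
  "nefenmor" → prefix "nefenmor" already present; 0 new (none)
  "nefengallu" → prefix "nefen" already present; 5 new (g, a, l, l, u)
Total nodes = 12 + 4 + 0 + 7 + 4 + 12 + 5 + 7 + 2 + 7 + 2 + 3 + 4 + 0 + 5 = 74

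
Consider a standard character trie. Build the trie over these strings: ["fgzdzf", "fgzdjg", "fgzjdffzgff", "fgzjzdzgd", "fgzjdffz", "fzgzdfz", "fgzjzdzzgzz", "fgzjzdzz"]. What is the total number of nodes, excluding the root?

Trie structure (* marks end of a word):
(root)
└─ f
   ├─ g
   │  └─ z
   │     ├─ d
   │     │  ├─ j
   │     │  │  └─ g *
   │     │  └─ z
   │     │     └─ f *
   │     └─ j
   │        ├─ d
   │        │  └─ f
   │        │     └─ f
   │        │        └─ z *
   │        │           └─ g
   │        │              └─ f
   │        │                 └─ f *
   │        └─ z
   │           └─ d
   │              └─ z
   │                 ├─ g
   │                 │  └─ d *
   │                 └─ z *
   │                    └─ g
   │                       └─ z
   │                          └─ z *
   └─ z
      └─ g
         └─ z
            └─ d
               └─ f
                  └─ z *
Counting every labelled node above: 31.

31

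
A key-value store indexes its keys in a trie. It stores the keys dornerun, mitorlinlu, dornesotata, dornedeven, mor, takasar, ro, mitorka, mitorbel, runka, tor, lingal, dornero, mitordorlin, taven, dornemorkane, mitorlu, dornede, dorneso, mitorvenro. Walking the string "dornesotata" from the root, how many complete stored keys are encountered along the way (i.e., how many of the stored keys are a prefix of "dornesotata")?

2

Traverse "dornesotata" character by character; count nodes along the way that are marked as word ends.
Prefixes of the query that are stored words: "dorneso", "dornesotata"
Count: 2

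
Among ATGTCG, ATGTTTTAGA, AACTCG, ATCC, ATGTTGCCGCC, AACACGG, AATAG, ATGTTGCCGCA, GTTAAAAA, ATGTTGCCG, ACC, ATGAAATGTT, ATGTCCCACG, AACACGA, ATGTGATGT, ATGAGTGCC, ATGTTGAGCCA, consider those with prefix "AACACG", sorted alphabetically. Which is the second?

AACACGG

Words with prefix "AACACG", in lexicographic order: "AACACGA", "AACACGG"
The 2nd is AACACGG.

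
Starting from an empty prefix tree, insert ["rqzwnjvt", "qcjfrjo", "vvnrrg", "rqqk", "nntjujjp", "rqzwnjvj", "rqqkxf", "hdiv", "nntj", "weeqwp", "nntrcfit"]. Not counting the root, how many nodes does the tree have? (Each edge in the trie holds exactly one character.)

49

Trace insertions, counting only characters that open a new branch:
  "rqzwnjvt" → 8 new (r, q, z, w, n, j, v, t)
  "qcjfrjo" → 7 new (q, c, j, f, r, j, o)
  "vvnrrg" → 6 new (v, v, n, r, r, g)
  "rqqk" → prefix "rq" already present; 2 new (q, k)
  "nntjujjp" → 8 new (n, n, t, j, u, j, j, p)
  "rqzwnjvj" → prefix "rqzwnjv" already present; 1 new (j)
  "rqqkxf" → prefix "rqqk" already present; 2 new (x, f)
  "hdiv" → 4 new (h, d, i, v)
  "nntj" → prefix "nntj" already present; 0 new (none)
  "weeqwp" → 6 new (w, e, e, q, w, p)
  "nntrcfit" → prefix "nnt" already present; 5 new (r, c, f, i, t)
Total nodes = 8 + 7 + 6 + 2 + 8 + 1 + 2 + 4 + 0 + 6 + 5 = 49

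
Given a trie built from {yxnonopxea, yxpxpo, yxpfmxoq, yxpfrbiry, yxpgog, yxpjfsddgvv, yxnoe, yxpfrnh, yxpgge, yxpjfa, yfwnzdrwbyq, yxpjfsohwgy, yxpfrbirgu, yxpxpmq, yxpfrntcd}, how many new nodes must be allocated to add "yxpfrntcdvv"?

The longest prefix of "yxpfrntcdvv" already in the trie is "yxpfrntcd" (length 9).
New nodes needed: |"yxpfrntcdvv"| − 9 = 11 − 9 = 2.

2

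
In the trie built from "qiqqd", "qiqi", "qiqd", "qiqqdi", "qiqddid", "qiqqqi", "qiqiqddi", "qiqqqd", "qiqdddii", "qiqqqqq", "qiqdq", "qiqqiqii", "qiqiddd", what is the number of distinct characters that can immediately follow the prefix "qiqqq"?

3

The children of the "qiqqq" node are the distinct next characters among strings starting with "qiqqq".
Distinct next characters after "qiqqq": d, i, q.
That node has 3 child edges.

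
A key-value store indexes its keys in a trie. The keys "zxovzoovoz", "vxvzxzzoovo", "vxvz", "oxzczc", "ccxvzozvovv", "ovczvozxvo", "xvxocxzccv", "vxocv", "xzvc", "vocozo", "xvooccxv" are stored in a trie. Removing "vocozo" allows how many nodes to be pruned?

5

A node on "vocozo"'s path can go only if nothing else ends at it or branches off below it.
The suffix "ocozo" (5 nodes) is used only by "vocozo"; the node for "v" still has the child "x", so pruning stops there.
Nodes removed: 5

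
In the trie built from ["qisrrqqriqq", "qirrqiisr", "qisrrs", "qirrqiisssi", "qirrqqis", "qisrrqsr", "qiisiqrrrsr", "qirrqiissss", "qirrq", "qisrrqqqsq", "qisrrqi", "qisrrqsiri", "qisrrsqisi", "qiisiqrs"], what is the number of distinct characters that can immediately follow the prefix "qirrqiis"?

Follow the path "qirrqiis" to its node, then look at its outgoing edges.
Characters that immediately follow "qirrqiis" among the stored strings: {r, s}.
That node has 2 child edges.

2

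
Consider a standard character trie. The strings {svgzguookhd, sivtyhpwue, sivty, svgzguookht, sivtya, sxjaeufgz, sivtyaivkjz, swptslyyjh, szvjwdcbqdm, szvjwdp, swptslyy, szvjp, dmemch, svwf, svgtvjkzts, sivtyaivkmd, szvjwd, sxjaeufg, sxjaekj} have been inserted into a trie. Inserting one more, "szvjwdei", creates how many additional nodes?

Walking "szvjwdei" from the root, the first 6 characters ("szvjwd") follow existing edges; "e" is the first miss.
Each of the 2 remaining characters creates one node.

2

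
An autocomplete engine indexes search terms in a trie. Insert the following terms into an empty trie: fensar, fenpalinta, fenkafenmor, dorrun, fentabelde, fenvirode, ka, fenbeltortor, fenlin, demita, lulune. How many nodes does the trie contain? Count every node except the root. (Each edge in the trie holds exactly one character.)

For each word, the new-node count is its length minus the longest prefix already in the trie:
  "fensar" → 6 new (f, e, n, s, a, r)
  "fenpalinta" → prefix "fen" already present; 7 new (p, a, l, i, n, t, a)
  "fenkafenmor" → prefix "fen" already present; 8 new (k, a, f, e, n, m, o, r)
  "dorrun" → 6 new (d, o, r, r, u, n)
  "fentabelde" → prefix "fen" already present; 7 new (t, a, b, e, l, d, e)
  "fenvirode" → prefix "fen" already present; 6 new (v, i, r, o, d, e)
  "ka" → 2 new (k, a)
  "fenbeltortor" → prefix "fen" already present; 9 new (b, e, l, t, o, r, t, o, r)
  "fenlin" → prefix "fen" already present; 3 new (l, i, n)
  "demita" → prefix "d" already present; 5 new (e, m, i, t, a)
  "lulune" → 6 new (l, u, l, u, n, e)
Total nodes = 6 + 7 + 8 + 6 + 7 + 6 + 2 + 9 + 3 + 5 + 6 = 65

65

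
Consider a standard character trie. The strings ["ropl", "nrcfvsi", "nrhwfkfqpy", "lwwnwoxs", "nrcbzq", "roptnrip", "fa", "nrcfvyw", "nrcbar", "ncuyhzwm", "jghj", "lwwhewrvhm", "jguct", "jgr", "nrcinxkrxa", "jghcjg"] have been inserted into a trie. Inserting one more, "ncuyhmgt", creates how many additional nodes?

3

Walking "ncuyhmgt" from the root, the first 5 characters ("ncuyh") follow existing edges; "m" is the first miss.
Each of the 3 remaining characters creates one node.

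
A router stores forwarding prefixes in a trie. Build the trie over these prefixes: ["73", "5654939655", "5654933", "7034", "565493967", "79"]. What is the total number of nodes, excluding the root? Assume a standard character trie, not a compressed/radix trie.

Trie structure (* marks end of a word):
(root)
├─ 5
│  └─ 6
│     └─ 5
│        └─ 4
│           └─ 9
│              └─ 3
│                 ├─ 3 *
│                 └─ 9
│                    └─ 6
│                       ├─ 5
│                       │  └─ 5 *
│                       └─ 7 *
└─ 7
   ├─ 0
   │  └─ 3
   │     └─ 4 *
   ├─ 3 *
   └─ 9 *
Counting every labelled node above: 18.

18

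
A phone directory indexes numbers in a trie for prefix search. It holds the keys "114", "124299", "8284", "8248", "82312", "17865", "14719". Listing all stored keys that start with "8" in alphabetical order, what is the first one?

82312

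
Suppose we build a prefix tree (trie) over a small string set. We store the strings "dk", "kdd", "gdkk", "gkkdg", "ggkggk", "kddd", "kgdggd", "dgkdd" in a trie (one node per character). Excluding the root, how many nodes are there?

Insert word by word; a character creates a node only if that edge doesn't already exist:
  "dk" → 2 new (d, k)
  "kdd" → 3 new (k, d, d)
  "gdkk" → 4 new (g, d, k, k)
  "gkkdg" → prefix "g" already present; 4 new (k, k, d, g)
  "ggkggk" → prefix "g" already present; 5 new (g, k, g, g, k)
  "kddd" → prefix "kdd" already present; 1 new (d)
  "kgdggd" → prefix "k" already present; 5 new (g, d, g, g, d)
  "dgkdd" → prefix "d" already present; 4 new (g, k, d, d)
Total nodes = 2 + 3 + 4 + 4 + 5 + 1 + 5 + 4 = 28

28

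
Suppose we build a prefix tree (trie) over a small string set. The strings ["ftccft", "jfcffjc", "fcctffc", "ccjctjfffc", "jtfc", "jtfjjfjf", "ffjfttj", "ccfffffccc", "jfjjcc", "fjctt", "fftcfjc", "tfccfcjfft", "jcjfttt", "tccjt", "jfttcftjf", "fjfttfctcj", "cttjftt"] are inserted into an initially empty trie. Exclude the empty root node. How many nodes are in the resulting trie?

Trace insertions, counting only characters that open a new branch:
  "ftccft" → 6 new (f, t, c, c, f, t)
  "jfcffjc" → 7 new (j, f, c, f, f, j, c)
  "fcctffc" → prefix "f" already present; 6 new (c, c, t, f, f, c)
  "ccjctjfffc" → 10 new (c, c, j, c, t, j, f, f, f, c)
  "jtfc" → prefix "j" already present; 3 new (t, f, c)
  "jtfjjfjf" → prefix "jtf" already present; 5 new (j, j, f, j, f)
  "ffjfttj" → prefix "f" already present; 6 new (f, j, f, t, t, j)
  "ccfffffccc" → prefix "cc" already present; 8 new (f, f, f, f, f, c, c, c)
  "jfjjcc" → prefix "jf" already present; 4 new (j, j, c, c)
  "fjctt" → prefix "f" already present; 4 new (j, c, t, t)
  "fftcfjc" → prefix "ff" already present; 5 new (t, c, f, j, c)
  "tfccfcjfft" → 10 new (t, f, c, c, f, c, j, f, f, t)
  "jcjfttt" → prefix "j" already present; 6 new (c, j, f, t, t, t)
  "tccjt" → prefix "t" already present; 4 new (c, c, j, t)
  "jfttcftjf" → prefix "jf" already present; 7 new (t, t, c, f, t, j, f)
  "fjfttfctcj" → prefix "fj" already present; 8 new (f, t, t, f, c, t, c, j)
  "cttjftt" → prefix "c" already present; 6 new (t, t, j, f, t, t)
Total nodes = 6 + 7 + 6 + 10 + 3 + 5 + 6 + 8 + 4 + 4 + 5 + 10 + 6 + 4 + 7 + 8 + 6 = 105

105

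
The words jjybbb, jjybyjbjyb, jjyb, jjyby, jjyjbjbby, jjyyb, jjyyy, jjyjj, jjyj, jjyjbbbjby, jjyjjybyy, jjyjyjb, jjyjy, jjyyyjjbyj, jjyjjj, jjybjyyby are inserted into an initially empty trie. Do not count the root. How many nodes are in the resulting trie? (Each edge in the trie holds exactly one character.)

45

For each word, the new-node count is its length minus the longest prefix already in the trie:
  "jjybbb" → 6 new (j, j, y, b, b, b)
  "jjybyjbjyb" → prefix "jjyb" already present; 6 new (y, j, b, j, y, b)
  "jjyb" → prefix "jjyb" already present; 0 new (none)
  "jjyby" → prefix "jjyby" already present; 0 new (none)
  "jjyjbjbby" → prefix "jjy" already present; 6 new (j, b, j, b, b, y)
  "jjyyb" → prefix "jjy" already present; 2 new (y, b)
  "jjyyy" → prefix "jjyy" already present; 1 new (y)
  "jjyjj" → prefix "jjyj" already present; 1 new (j)
  "jjyj" → prefix "jjyj" already present; 0 new (none)
  "jjyjbbbjby" → prefix "jjyjb" already present; 5 new (b, b, j, b, y)
  "jjyjjybyy" → prefix "jjyjj" already present; 4 new (y, b, y, y)
  "jjyjyjb" → prefix "jjyj" already present; 3 new (y, j, b)
  "jjyjy" → prefix "jjyjy" already present; 0 new (none)
  "jjyyyjjbyj" → prefix "jjyyy" already present; 5 new (j, j, b, y, j)
  "jjyjjj" → prefix "jjyjj" already present; 1 new (j)
  "jjybjyyby" → prefix "jjyb" already present; 5 new (j, y, y, b, y)
Total nodes = 6 + 6 + 0 + 0 + 6 + 2 + 1 + 1 + 0 + 5 + 4 + 3 + 0 + 5 + 1 + 5 = 45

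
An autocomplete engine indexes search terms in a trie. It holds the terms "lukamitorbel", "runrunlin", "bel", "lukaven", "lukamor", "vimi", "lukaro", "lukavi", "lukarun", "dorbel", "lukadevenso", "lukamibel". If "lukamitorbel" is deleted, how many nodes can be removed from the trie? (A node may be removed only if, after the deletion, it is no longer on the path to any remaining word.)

After clearing the end-marker at "lukamitorbel", prune upward until reaching a node still needed by another word.
The suffix "torbel" (6 nodes) is used only by "lukamitorbel"; the node for "lukami" still has the child "b", so pruning stops there.
Nodes removed: 6

6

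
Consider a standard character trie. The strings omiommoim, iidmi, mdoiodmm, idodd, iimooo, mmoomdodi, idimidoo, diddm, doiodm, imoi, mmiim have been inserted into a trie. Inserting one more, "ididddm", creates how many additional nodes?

The longest prefix of "ididddm" already in the trie is "idi" (length 3).
Each of the 4 remaining characters creates one node.

4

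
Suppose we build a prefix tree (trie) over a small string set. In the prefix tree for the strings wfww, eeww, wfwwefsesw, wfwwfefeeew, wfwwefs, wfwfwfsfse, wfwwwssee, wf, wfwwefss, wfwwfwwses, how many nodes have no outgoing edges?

7

A leaf is a node with no children — equivalently, the end of a word that is not a proper prefix of any other stored word.
Those words: "eeww", "wfwfwfsfse", "wfwwefsesw", "wfwwefss", "wfwwfefeeew", "wfwwfwwses", "wfwwwssee"
Leaf count: 7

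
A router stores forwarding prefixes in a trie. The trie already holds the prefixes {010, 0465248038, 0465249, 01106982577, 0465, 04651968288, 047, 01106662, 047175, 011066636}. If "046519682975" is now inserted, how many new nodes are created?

3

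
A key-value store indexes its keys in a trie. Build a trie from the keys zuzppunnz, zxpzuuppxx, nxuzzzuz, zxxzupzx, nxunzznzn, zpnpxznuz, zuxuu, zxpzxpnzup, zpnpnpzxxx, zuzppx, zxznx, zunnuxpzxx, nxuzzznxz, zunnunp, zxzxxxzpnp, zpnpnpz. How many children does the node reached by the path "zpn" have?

1

Walk "zpn" from the root, arriving at one node.
Distinct next characters after "zpn": p.
That node has 1 child edge.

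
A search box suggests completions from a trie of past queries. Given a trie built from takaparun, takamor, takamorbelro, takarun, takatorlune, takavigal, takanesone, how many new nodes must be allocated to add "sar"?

No existing word starts with "s", so every character of "sar" needs a new node.
3 − 0 = 3 new nodes.

3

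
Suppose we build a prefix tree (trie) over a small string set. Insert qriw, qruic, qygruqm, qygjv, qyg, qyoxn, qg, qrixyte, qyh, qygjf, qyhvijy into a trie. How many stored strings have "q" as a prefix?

11

Traverse to the node for "q", then collect every word in that subtree.
Words under "q": qg, qriw, qrixyte, qruic, qyg, qygjf, qygjv, qygruqm, qyh, qyhvijy, qyoxn
Count: 11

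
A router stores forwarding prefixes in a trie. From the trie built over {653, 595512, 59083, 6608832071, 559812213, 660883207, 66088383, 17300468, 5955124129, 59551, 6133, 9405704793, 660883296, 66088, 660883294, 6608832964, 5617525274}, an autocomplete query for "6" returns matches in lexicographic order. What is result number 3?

Filter for "6…" and sort: "6133", "653", "66088", "660883207", "6608832071", "660883294", "660883296", "6608832964", "66088383"
Position 3: 66088

66088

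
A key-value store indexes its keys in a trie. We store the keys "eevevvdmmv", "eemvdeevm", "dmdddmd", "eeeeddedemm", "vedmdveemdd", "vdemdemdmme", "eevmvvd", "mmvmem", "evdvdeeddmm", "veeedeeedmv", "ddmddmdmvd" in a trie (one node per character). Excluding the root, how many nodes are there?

92

For each word, the new-node count is its length minus the longest prefix already in the trie:
  "eevevvdmmv" → 10 new (e, e, v, e, v, v, d, m, m, v)
  "eemvdeevm" → prefix "ee" already present; 7 new (m, v, d, e, e, v, m)
  "dmdddmd" → 7 new (d, m, d, d, d, m, d)
  "eeeeddedemm" → prefix "ee" already present; 9 new (e, e, d, d, e, d, e, m, m)
  "vedmdveemdd" → 11 new (v, e, d, m, d, v, e, e, m, d, d)
  "vdemdemdmme" → prefix "v" already present; 10 new (d, e, m, d, e, m, d, m, m, e)
  "eevmvvd" → prefix "eev" already present; 4 new (m, v, v, d)
  "mmvmem" → 6 new (m, m, v, m, e, m)
  "evdvdeeddmm" → prefix "e" already present; 10 new (v, d, v, d, e, e, d, d, m, m)
  "veeedeeedmv" → prefix "ve" already present; 9 new (e, e, d, e, e, e, d, m, v)
  "ddmddmdmvd" → prefix "d" already present; 9 new (d, m, d, d, m, d, m, v, d)
Total nodes = 10 + 7 + 7 + 9 + 11 + 10 + 4 + 6 + 10 + 9 + 9 = 92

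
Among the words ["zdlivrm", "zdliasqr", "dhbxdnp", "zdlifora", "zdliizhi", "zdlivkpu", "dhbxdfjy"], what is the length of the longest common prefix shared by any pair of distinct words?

5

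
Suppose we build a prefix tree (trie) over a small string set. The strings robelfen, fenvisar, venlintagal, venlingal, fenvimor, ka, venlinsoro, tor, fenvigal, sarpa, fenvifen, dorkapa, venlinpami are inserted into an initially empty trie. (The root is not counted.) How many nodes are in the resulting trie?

Insert word by word; a character creates a node only if that edge doesn't already exist:
  "robelfen" → 8 new (r, o, b, e, l, f, e, n)
  "fenvisar" → 8 new (f, e, n, v, i, s, a, r)
  "venlintagal" → 11 new (v, e, n, l, i, n, t, a, g, a, l)
  "venlingal" → prefix "venlin" already present; 3 new (g, a, l)
  "fenvimor" → prefix "fenvi" already present; 3 new (m, o, r)
  "ka" → 2 new (k, a)
  "venlinsoro" → prefix "venlin" already present; 4 new (s, o, r, o)
  "tor" → 3 new (t, o, r)
  "fenvigal" → prefix "fenvi" already present; 3 new (g, a, l)
  "sarpa" → 5 new (s, a, r, p, a)
  "fenvifen" → prefix "fenvi" already present; 3 new (f, e, n)
  "dorkapa" → 7 new (d, o, r, k, a, p, a)
  "venlinpami" → prefix "venlin" already present; 4 new (p, a, m, i)
Total nodes = 8 + 8 + 11 + 3 + 3 + 2 + 4 + 3 + 3 + 5 + 3 + 7 + 4 = 64

64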